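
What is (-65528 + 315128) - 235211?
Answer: 14389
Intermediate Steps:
(-65528 + 315128) - 235211 = 249600 - 235211 = 14389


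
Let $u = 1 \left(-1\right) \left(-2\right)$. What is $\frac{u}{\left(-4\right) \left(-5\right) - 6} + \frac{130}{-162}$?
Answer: $- \frac{374}{567} \approx -0.65961$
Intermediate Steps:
$u = 2$ ($u = \left(-1\right) \left(-2\right) = 2$)
$\frac{u}{\left(-4\right) \left(-5\right) - 6} + \frac{130}{-162} = \frac{2}{\left(-4\right) \left(-5\right) - 6} + \frac{130}{-162} = \frac{2}{20 - 6} + 130 \left(- \frac{1}{162}\right) = \frac{2}{14} - \frac{65}{81} = 2 \cdot \frac{1}{14} - \frac{65}{81} = \frac{1}{7} - \frac{65}{81} = - \frac{374}{567}$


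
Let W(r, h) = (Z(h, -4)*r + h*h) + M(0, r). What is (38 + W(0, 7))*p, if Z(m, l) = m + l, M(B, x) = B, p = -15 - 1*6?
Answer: -1827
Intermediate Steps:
p = -21 (p = -15 - 6 = -21)
Z(m, l) = l + m
W(r, h) = h**2 + r*(-4 + h) (W(r, h) = ((-4 + h)*r + h*h) + 0 = (r*(-4 + h) + h**2) + 0 = (h**2 + r*(-4 + h)) + 0 = h**2 + r*(-4 + h))
(38 + W(0, 7))*p = (38 + (7**2 + 0*(-4 + 7)))*(-21) = (38 + (49 + 0*3))*(-21) = (38 + (49 + 0))*(-21) = (38 + 49)*(-21) = 87*(-21) = -1827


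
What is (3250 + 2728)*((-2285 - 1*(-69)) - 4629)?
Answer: -40919410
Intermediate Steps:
(3250 + 2728)*((-2285 - 1*(-69)) - 4629) = 5978*((-2285 + 69) - 4629) = 5978*(-2216 - 4629) = 5978*(-6845) = -40919410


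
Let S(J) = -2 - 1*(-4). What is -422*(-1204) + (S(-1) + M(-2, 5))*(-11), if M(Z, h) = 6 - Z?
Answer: 507978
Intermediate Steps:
S(J) = 2 (S(J) = -2 + 4 = 2)
-422*(-1204) + (S(-1) + M(-2, 5))*(-11) = -422*(-1204) + (2 + (6 - 1*(-2)))*(-11) = 508088 + (2 + (6 + 2))*(-11) = 508088 + (2 + 8)*(-11) = 508088 + 10*(-11) = 508088 - 110 = 507978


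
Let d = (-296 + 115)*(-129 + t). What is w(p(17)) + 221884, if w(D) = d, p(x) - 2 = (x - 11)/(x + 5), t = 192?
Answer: 210481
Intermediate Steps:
p(x) = 2 + (-11 + x)/(5 + x) (p(x) = 2 + (x - 11)/(x + 5) = 2 + (-11 + x)/(5 + x))
d = -11403 (d = (-296 + 115)*(-129 + 192) = -181*63 = -11403)
w(D) = -11403
w(p(17)) + 221884 = -11403 + 221884 = 210481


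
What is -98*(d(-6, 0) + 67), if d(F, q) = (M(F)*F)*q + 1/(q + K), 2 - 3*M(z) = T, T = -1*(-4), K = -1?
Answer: -6468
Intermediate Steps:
T = 4
M(z) = -⅔ (M(z) = ⅔ - ⅓*4 = ⅔ - 4/3 = -⅔)
d(F, q) = 1/(-1 + q) - 2*F*q/3 (d(F, q) = (-2*F/3)*q + 1/(q - 1) = -2*F*q/3 + 1/(-1 + q) = 1/(-1 + q) - 2*F*q/3)
-98*(d(-6, 0) + 67) = -98*((3 - 2*(-6)*0² + 2*(-6)*0)/(3*(-1 + 0)) + 67) = -98*((⅓)*(3 - 2*(-6)*0 + 0)/(-1) + 67) = -98*((⅓)*(-1)*(3 + 0 + 0) + 67) = -98*((⅓)*(-1)*3 + 67) = -98*(-1 + 67) = -98*66 = -6468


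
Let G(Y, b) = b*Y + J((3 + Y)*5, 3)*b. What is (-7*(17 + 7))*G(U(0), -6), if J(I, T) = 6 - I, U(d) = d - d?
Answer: -9072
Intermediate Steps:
U(d) = 0
G(Y, b) = Y*b + b*(-9 - 5*Y) (G(Y, b) = b*Y + (6 - (3 + Y)*5)*b = Y*b + (6 - (15 + 5*Y))*b = Y*b + (6 + (-15 - 5*Y))*b = Y*b + (-9 - 5*Y)*b = Y*b + b*(-9 - 5*Y))
(-7*(17 + 7))*G(U(0), -6) = (-7*(17 + 7))*(-1*(-6)*(9 + 4*0)) = (-7*24)*(-1*(-6)*(9 + 0)) = -(-168)*(-6)*9 = -168*54 = -9072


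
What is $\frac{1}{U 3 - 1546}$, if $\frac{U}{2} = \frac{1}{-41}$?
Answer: $- \frac{41}{63392} \approx -0.00064677$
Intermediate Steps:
$U = - \frac{2}{41}$ ($U = \frac{2}{-41} = 2 \left(- \frac{1}{41}\right) = - \frac{2}{41} \approx -0.048781$)
$\frac{1}{U 3 - 1546} = \frac{1}{\left(- \frac{2}{41}\right) 3 - 1546} = \frac{1}{- \frac{6}{41} - 1546} = \frac{1}{- \frac{63392}{41}} = - \frac{41}{63392}$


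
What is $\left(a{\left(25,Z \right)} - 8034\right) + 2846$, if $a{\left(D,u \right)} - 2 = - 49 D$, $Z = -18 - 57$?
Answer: $-6411$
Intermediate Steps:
$Z = -75$
$a{\left(D,u \right)} = 2 - 49 D$
$\left(a{\left(25,Z \right)} - 8034\right) + 2846 = \left(\left(2 - 1225\right) - 8034\right) + 2846 = \left(-1223 - 8034\right) + 2846 = -9257 + 2846 = -6411$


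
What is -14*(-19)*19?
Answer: 5054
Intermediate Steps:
-14*(-19)*19 = 266*19 = 5054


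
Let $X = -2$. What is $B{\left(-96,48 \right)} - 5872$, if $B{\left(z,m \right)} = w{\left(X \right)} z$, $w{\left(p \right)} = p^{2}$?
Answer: $-6256$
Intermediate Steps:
$B{\left(z,m \right)} = 4 z$ ($B{\left(z,m \right)} = \left(-2\right)^{2} z = 4 z$)
$B{\left(-96,48 \right)} - 5872 = 4 \left(-96\right) - 5872 = -384 - 5872 = -6256$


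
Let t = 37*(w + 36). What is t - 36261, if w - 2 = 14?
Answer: -34337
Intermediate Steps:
w = 16 (w = 2 + 14 = 16)
t = 1924 (t = 37*(16 + 36) = 37*52 = 1924)
t - 36261 = 1924 - 36261 = -34337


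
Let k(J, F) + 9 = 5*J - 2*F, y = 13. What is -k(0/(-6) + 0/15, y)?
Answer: 35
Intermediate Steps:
k(J, F) = -9 - 2*F + 5*J (k(J, F) = -9 + (5*J - 2*F) = -9 + (-2*F + 5*J) = -9 - 2*F + 5*J)
-k(0/(-6) + 0/15, y) = -(-9 - 2*13 + 5*(0/(-6) + 0/15)) = -(-9 - 26 + 5*(0*(-1/6) + 0*(1/15))) = -(-9 - 26 + 5*(0 + 0)) = -(-9 - 26 + 5*0) = -(-9 - 26 + 0) = -1*(-35) = 35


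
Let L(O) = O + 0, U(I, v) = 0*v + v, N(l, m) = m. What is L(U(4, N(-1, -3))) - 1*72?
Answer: -75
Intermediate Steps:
U(I, v) = v (U(I, v) = 0 + v = v)
L(O) = O
L(U(4, N(-1, -3))) - 1*72 = -3 - 1*72 = -3 - 72 = -75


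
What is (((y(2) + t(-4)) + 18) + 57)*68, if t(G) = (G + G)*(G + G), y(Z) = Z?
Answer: 9588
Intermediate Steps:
t(G) = 4*G**2 (t(G) = (2*G)*(2*G) = 4*G**2)
(((y(2) + t(-4)) + 18) + 57)*68 = (((2 + 4*(-4)**2) + 18) + 57)*68 = (((2 + 4*16) + 18) + 57)*68 = (((2 + 64) + 18) + 57)*68 = ((66 + 18) + 57)*68 = (84 + 57)*68 = 141*68 = 9588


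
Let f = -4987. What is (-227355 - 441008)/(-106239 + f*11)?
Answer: 668363/161096 ≈ 4.1488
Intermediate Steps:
(-227355 - 441008)/(-106239 + f*11) = (-227355 - 441008)/(-106239 - 4987*11) = -668363/(-106239 - 54857) = -668363/(-161096) = -668363*(-1/161096) = 668363/161096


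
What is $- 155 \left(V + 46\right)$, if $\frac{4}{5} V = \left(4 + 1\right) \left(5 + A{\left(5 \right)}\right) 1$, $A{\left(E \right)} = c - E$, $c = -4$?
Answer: $-3255$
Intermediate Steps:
$A{\left(E \right)} = -4 - E$
$V = -25$ ($V = \frac{5 \left(4 + 1\right) \left(5 - 9\right) 1}{4} = \frac{5 \cdot 5 \left(5 - 9\right) 1}{4} = \frac{5 \cdot 5 \left(-4\right) 1}{4} = \frac{5 \left(\left(-20\right) 1\right)}{4} = \frac{5}{4} \left(-20\right) = -25$)
$- 155 \left(V + 46\right) = - 155 \left(-25 + 46\right) = \left(-155\right) 21 = -3255$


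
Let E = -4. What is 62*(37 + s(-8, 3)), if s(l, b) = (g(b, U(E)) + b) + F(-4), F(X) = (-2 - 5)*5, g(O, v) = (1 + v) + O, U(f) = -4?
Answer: 310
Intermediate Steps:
g(O, v) = 1 + O + v
F(X) = -35 (F(X) = -7*5 = -35)
s(l, b) = -38 + 2*b (s(l, b) = ((1 + b - 4) + b) - 35 = ((-3 + b) + b) - 35 = (-3 + 2*b) - 35 = -38 + 2*b)
62*(37 + s(-8, 3)) = 62*(37 + (-38 + 2*3)) = 62*(37 + (-38 + 6)) = 62*(37 - 32) = 62*5 = 310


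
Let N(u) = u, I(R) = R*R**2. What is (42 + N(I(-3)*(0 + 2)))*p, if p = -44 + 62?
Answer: -216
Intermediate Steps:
I(R) = R**3
p = 18
(42 + N(I(-3)*(0 + 2)))*p = (42 + (-3)**3*(0 + 2))*18 = (42 - 27*2)*18 = (42 - 54)*18 = -12*18 = -216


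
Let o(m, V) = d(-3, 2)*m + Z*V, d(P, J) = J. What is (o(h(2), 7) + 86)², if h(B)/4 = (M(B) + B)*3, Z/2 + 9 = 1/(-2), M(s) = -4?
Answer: 9025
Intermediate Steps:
Z = -19 (Z = -18 + 2/(-2) = -18 + 2*(-½) = -18 - 1 = -19)
h(B) = -48 + 12*B (h(B) = 4*((-4 + B)*3) = 4*(-12 + 3*B) = -48 + 12*B)
o(m, V) = -19*V + 2*m (o(m, V) = 2*m - 19*V = -19*V + 2*m)
(o(h(2), 7) + 86)² = ((-19*7 + 2*(-48 + 12*2)) + 86)² = ((-133 + 2*(-48 + 24)) + 86)² = ((-133 + 2*(-24)) + 86)² = ((-133 - 48) + 86)² = (-181 + 86)² = (-95)² = 9025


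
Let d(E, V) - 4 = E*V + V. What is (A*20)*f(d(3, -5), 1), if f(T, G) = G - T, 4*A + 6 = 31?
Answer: 2125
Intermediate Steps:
A = 25/4 (A = -3/2 + (¼)*31 = -3/2 + 31/4 = 25/4 ≈ 6.2500)
d(E, V) = 4 + V + E*V (d(E, V) = 4 + (E*V + V) = 4 + (V + E*V) = 4 + V + E*V)
(A*20)*f(d(3, -5), 1) = ((25/4)*20)*(1 - (4 - 5 + 3*(-5))) = 125*(1 - (4 - 5 - 15)) = 125*(1 - 1*(-16)) = 125*(1 + 16) = 125*17 = 2125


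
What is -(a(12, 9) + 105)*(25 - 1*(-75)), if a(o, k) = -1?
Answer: -10400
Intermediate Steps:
-(a(12, 9) + 105)*(25 - 1*(-75)) = -(-1 + 105)*(25 - 1*(-75)) = -104*(25 + 75) = -104*100 = -1*10400 = -10400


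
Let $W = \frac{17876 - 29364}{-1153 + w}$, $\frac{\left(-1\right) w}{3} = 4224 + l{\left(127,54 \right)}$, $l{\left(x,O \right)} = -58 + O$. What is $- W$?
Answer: $- \frac{11488}{13813} \approx -0.83168$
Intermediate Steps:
$w = -12660$ ($w = - 3 \left(4224 + \left(-58 + 54\right)\right) = - 3 \left(4224 - 4\right) = \left(-3\right) 4220 = -12660$)
$W = \frac{11488}{13813}$ ($W = \frac{17876 - 29364}{-1153 - 12660} = - \frac{11488}{-13813} = \left(-11488\right) \left(- \frac{1}{13813}\right) = \frac{11488}{13813} \approx 0.83168$)
$- W = \left(-1\right) \frac{11488}{13813} = - \frac{11488}{13813}$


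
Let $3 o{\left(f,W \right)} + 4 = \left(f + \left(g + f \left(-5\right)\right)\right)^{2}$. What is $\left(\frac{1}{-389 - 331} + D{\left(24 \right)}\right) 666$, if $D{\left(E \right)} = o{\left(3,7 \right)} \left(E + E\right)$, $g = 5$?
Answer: $\frac{19180763}{40} \approx 4.7952 \cdot 10^{5}$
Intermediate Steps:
$o{\left(f,W \right)} = - \frac{4}{3} + \frac{\left(5 - 4 f\right)^{2}}{3}$ ($o{\left(f,W \right)} = - \frac{4}{3} + \frac{\left(f + \left(5 + f \left(-5\right)\right)\right)^{2}}{3} = - \frac{4}{3} + \frac{\left(f - \left(-5 + 5 f\right)\right)^{2}}{3} = - \frac{4}{3} + \frac{\left(5 - 4 f\right)^{2}}{3}$)
$D{\left(E \right)} = 30 E$ ($D{\left(E \right)} = \left(- \frac{4}{3} + \frac{\left(-5 + 4 \cdot 3\right)^{2}}{3}\right) \left(E + E\right) = \left(- \frac{4}{3} + \frac{\left(-5 + 12\right)^{2}}{3}\right) 2 E = \left(- \frac{4}{3} + \frac{7^{2}}{3}\right) 2 E = \left(- \frac{4}{3} + \frac{1}{3} \cdot 49\right) 2 E = \left(- \frac{4}{3} + \frac{49}{3}\right) 2 E = 15 \cdot 2 E = 30 E$)
$\left(\frac{1}{-389 - 331} + D{\left(24 \right)}\right) 666 = \left(\frac{1}{-389 - 331} + 30 \cdot 24\right) 666 = \left(\frac{1}{-720} + 720\right) 666 = \left(- \frac{1}{720} + 720\right) 666 = \frac{518399}{720} \cdot 666 = \frac{19180763}{40}$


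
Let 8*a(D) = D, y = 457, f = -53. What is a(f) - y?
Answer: -3709/8 ≈ -463.63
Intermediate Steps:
a(D) = D/8
a(f) - y = (1/8)*(-53) - 1*457 = -53/8 - 457 = -3709/8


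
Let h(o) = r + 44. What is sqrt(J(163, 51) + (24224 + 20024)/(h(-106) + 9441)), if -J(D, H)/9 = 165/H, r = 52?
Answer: I*sqrt(7703751)/561 ≈ 4.9475*I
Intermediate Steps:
h(o) = 96 (h(o) = 52 + 44 = 96)
J(D, H) = -1485/H
sqrt(J(163, 51) + (24224 + 20024)/(h(-106) + 9441)) = sqrt(-1485/51 + (24224 + 20024)/(96 + 9441)) = sqrt(-1485*1/51 + 44248/9537) = sqrt(-495/17 + 44248*(1/9537)) = sqrt(-495/17 + 44248/9537) = sqrt(-233447/9537) = I*sqrt(7703751)/561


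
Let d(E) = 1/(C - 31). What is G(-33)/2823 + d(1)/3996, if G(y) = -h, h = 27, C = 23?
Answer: -288653/30081888 ≈ -0.0095956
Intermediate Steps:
G(y) = -27 (G(y) = -1*27 = -27)
d(E) = -1/8 (d(E) = 1/(23 - 31) = 1/(-8) = -1/8)
G(-33)/2823 + d(1)/3996 = -27/2823 - 1/8/3996 = -27*1/2823 - 1/8*1/3996 = -9/941 - 1/31968 = -288653/30081888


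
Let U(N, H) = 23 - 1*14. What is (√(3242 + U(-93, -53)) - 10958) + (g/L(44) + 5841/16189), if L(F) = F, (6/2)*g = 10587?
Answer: -7748170743/712316 + √3251 ≈ -10820.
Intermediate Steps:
U(N, H) = 9 (U(N, H) = 23 - 14 = 9)
g = 3529 (g = (⅓)*10587 = 3529)
(√(3242 + U(-93, -53)) - 10958) + (g/L(44) + 5841/16189) = (√(3242 + 9) - 10958) + (3529/44 + 5841/16189) = (√3251 - 10958) + (3529*(1/44) + 5841*(1/16189)) = (-10958 + √3251) + (3529/44 + 5841/16189) = (-10958 + √3251) + 57387985/712316 = -7748170743/712316 + √3251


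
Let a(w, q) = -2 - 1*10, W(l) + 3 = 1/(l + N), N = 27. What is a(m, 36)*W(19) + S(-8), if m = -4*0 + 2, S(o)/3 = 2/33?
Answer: 9088/253 ≈ 35.921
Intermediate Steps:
S(o) = 2/11 (S(o) = 3*(2/33) = 2/11)
m = 2 (m = 0 + 2 = 2)
W(l) = -3 + 1/(27 + l) (W(l) = -3 + 1/(l + 27) = -3 + 1/(27 + l))
a(w, q) = -12 (a(w, q) = -2 - 10 = -12)
a(m, 36)*W(19) + S(-8) = -12*(-80 - 3*19)/(27 + 19) + 2/11 = -12*(-80 - 57)/46 + 2/11 = -6*(-137)/23 + 2/11 = -12*(-137/46) + 2/11 = 822/23 + 2/11 = 9088/253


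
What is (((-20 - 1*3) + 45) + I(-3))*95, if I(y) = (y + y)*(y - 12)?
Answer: 10640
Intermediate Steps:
I(y) = 2*y*(-12 + y) (I(y) = (2*y)*(-12 + y) = 2*y*(-12 + y))
(((-20 - 1*3) + 45) + I(-3))*95 = (((-20 - 1*3) + 45) + 2*(-3)*(-12 - 3))*95 = (((-20 - 3) + 45) + 2*(-3)*(-15))*95 = ((-23 + 45) + 90)*95 = (22 + 90)*95 = 112*95 = 10640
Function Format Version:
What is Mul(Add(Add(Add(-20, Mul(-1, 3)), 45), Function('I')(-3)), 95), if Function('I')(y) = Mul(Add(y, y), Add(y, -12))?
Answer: 10640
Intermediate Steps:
Function('I')(y) = Mul(2, y, Add(-12, y)) (Function('I')(y) = Mul(Mul(2, y), Add(-12, y)) = Mul(2, y, Add(-12, y)))
Mul(Add(Add(Add(-20, Mul(-1, 3)), 45), Function('I')(-3)), 95) = Mul(Add(Add(Add(-20, Mul(-1, 3)), 45), Mul(2, -3, Add(-12, -3))), 95) = Mul(Add(Add(Add(-20, -3), 45), Mul(2, -3, -15)), 95) = Mul(Add(Add(-23, 45), 90), 95) = Mul(Add(22, 90), 95) = Mul(112, 95) = 10640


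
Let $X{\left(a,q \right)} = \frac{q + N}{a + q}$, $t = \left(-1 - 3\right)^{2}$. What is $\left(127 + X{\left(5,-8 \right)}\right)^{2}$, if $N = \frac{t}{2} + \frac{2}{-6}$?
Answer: $\frac{1308736}{81} \approx 16157.0$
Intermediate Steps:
$t = 16$ ($t = \left(-4\right)^{2} = 16$)
$N = \frac{23}{3}$ ($N = \frac{16}{2} + \frac{2}{-6} = 16 \cdot \frac{1}{2} + 2 \left(- \frac{1}{6}\right) = 8 - \frac{1}{3} = \frac{23}{3} \approx 7.6667$)
$X{\left(a,q \right)} = \frac{\frac{23}{3} + q}{a + q}$ ($X{\left(a,q \right)} = \frac{q + \frac{23}{3}}{a + q} = \frac{\frac{23}{3} + q}{a + q}$)
$\left(127 + X{\left(5,-8 \right)}\right)^{2} = \left(127 + \frac{\frac{23}{3} - 8}{5 - 8}\right)^{2} = \left(127 + \frac{1}{-3} \left(- \frac{1}{3}\right)\right)^{2} = \left(127 - - \frac{1}{9}\right)^{2} = \left(127 + \frac{1}{9}\right)^{2} = \left(\frac{1144}{9}\right)^{2} = \frac{1308736}{81}$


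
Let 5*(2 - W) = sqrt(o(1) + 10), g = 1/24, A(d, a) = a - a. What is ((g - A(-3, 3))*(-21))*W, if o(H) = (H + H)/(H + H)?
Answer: -7/4 + 7*sqrt(11)/40 ≈ -1.1696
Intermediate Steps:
A(d, a) = 0
o(H) = 1 (o(H) = (2*H)/((2*H)) = (2*H)*(1/(2*H)) = 1)
g = 1/24 ≈ 0.041667
W = 2 - sqrt(11)/5 (W = 2 - sqrt(1 + 10)/5 = 2 - sqrt(11)/5 ≈ 1.3367)
((g - A(-3, 3))*(-21))*W = ((1/24 - 1*0)*(-21))*(2 - sqrt(11)/5) = ((1/24 + 0)*(-21))*(2 - sqrt(11)/5) = ((1/24)*(-21))*(2 - sqrt(11)/5) = -7*(2 - sqrt(11)/5)/8 = -7/4 + 7*sqrt(11)/40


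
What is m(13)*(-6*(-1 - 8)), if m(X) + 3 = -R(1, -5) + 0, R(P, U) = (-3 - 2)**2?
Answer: -1512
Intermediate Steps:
R(P, U) = 25 (R(P, U) = (-5)**2 = 25)
m(X) = -28 (m(X) = -3 + (-1*25 + 0) = -3 + (-25 + 0) = -3 - 25 = -28)
m(13)*(-6*(-1 - 8)) = -(-168)*(-1 - 8) = -(-168)*(-9) = -28*54 = -1512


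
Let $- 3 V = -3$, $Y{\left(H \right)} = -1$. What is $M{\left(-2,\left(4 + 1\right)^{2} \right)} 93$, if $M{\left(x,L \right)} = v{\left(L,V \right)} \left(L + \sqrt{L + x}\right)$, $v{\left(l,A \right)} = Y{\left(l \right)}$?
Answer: $-2325 - 93 \sqrt{23} \approx -2771.0$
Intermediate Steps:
$V = 1$ ($V = \left(- \frac{1}{3}\right) \left(-3\right) = 1$)
$v{\left(l,A \right)} = -1$
$M{\left(x,L \right)} = - L - \sqrt{L + x}$ ($M{\left(x,L \right)} = - (L + \sqrt{L + x}) = - L - \sqrt{L + x}$)
$M{\left(-2,\left(4 + 1\right)^{2} \right)} 93 = \left(- \left(4 + 1\right)^{2} - \sqrt{\left(4 + 1\right)^{2} - 2}\right) 93 = \left(- 5^{2} - \sqrt{5^{2} - 2}\right) 93 = \left(\left(-1\right) 25 - \sqrt{25 - 2}\right) 93 = \left(-25 - \sqrt{23}\right) 93 = -2325 - 93 \sqrt{23}$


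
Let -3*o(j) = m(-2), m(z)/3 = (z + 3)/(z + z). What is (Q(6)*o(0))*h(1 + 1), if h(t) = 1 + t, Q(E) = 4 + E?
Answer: 15/2 ≈ 7.5000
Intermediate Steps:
m(z) = 3*(3 + z)/(2*z) (m(z) = 3*((z + 3)/(z + z)) = 3*((3 + z)/((2*z))) = 3*((3 + z)*(1/(2*z))) = 3*((3 + z)/(2*z)) = 3*(3 + z)/(2*z))
o(j) = 1/4 (o(j) = -(3 - 2)/(2*(-2)) = -(-1)/(2*2) = -1/3*(-3/4) = 1/4)
(Q(6)*o(0))*h(1 + 1) = ((4 + 6)*(1/4))*(1 + (1 + 1)) = (10*(1/4))*(1 + 2) = (5/2)*3 = 15/2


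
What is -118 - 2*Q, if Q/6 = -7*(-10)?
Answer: -958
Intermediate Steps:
Q = 420 (Q = 6*(-7*(-10)) = 6*70 = 420)
-118 - 2*Q = -118 - 2*420 = -118 - 840 = -958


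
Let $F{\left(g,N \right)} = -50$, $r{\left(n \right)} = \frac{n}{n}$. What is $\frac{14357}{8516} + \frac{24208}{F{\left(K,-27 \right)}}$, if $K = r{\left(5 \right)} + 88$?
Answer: $- \frac{102718739}{212900} \approx -482.47$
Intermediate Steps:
$r{\left(n \right)} = 1$
$K = 89$ ($K = 1 + 88 = 89$)
$\frac{14357}{8516} + \frac{24208}{F{\left(K,-27 \right)}} = \frac{14357}{8516} + \frac{24208}{-50} = 14357 \cdot \frac{1}{8516} + 24208 \left(- \frac{1}{50}\right) = \frac{14357}{8516} - \frac{12104}{25} = - \frac{102718739}{212900}$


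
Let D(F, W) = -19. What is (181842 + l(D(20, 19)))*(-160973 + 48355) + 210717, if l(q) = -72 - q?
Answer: -20472502885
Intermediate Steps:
(181842 + l(D(20, 19)))*(-160973 + 48355) + 210717 = (181842 + (-72 - 1*(-19)))*(-160973 + 48355) + 210717 = (181842 + (-72 + 19))*(-112618) + 210717 = (181842 - 53)*(-112618) + 210717 = 181789*(-112618) + 210717 = -20472713602 + 210717 = -20472502885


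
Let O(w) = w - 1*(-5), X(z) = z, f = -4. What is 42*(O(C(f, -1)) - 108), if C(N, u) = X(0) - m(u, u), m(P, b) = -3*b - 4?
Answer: -4284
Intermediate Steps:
m(P, b) = -4 - 3*b
C(N, u) = 4 + 3*u (C(N, u) = 0 - (-4 - 3*u) = 0 + (4 + 3*u) = 4 + 3*u)
O(w) = 5 + w (O(w) = w + 5 = 5 + w)
42*(O(C(f, -1)) - 108) = 42*((5 + (4 + 3*(-1))) - 108) = 42*((5 + (4 - 3)) - 108) = 42*((5 + 1) - 108) = 42*(6 - 108) = 42*(-102) = -4284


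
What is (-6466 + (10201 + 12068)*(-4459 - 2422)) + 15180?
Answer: -153224275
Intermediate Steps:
(-6466 + (10201 + 12068)*(-4459 - 2422)) + 15180 = (-6466 + 22269*(-6881)) + 15180 = (-6466 - 153232989) + 15180 = -153239455 + 15180 = -153224275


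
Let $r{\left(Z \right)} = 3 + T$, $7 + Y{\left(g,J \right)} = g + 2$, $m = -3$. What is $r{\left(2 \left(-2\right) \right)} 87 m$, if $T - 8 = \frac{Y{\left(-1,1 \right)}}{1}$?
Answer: $-1305$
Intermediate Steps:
$Y{\left(g,J \right)} = -5 + g$ ($Y{\left(g,J \right)} = -7 + \left(g + 2\right) = -7 + \left(2 + g\right) = -5 + g$)
$T = 2$ ($T = 8 + \frac{-5 - 1}{1} = 8 - 6 = 2$)
$r{\left(Z \right)} = 5$ ($r{\left(Z \right)} = 3 + 2 = 5$)
$r{\left(2 \left(-2\right) \right)} 87 m = 5 \cdot 87 \left(-3\right) = 435 \left(-3\right) = -1305$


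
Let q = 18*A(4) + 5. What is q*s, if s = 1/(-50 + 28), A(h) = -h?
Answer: 67/22 ≈ 3.0455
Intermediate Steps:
q = -67 (q = 18*(-1*4) + 5 = 18*(-4) + 5 = -72 + 5 = -67)
s = -1/22 (s = 1/(-22) = -1/22 ≈ -0.045455)
q*s = -67*(-1/22) = 67/22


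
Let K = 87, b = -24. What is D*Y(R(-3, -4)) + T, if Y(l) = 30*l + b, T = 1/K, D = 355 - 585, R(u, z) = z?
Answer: 2881441/87 ≈ 33120.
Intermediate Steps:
D = -230
T = 1/87 ≈ 0.011494
Y(l) = -24 + 30*l (Y(l) = 30*l - 24 = -24 + 30*l)
D*Y(R(-3, -4)) + T = -230*(-24 + 30*(-4)) + 1/87 = -230*(-24 - 120) + 1/87 = -230*(-144) + 1/87 = 33120 + 1/87 = 2881441/87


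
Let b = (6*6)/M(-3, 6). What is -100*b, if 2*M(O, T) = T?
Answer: -1200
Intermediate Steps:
M(O, T) = T/2
b = 12 (b = (6*6)/(((1/2)*6)) = 36/3 = 36*(1/3) = 12)
-100*b = -100*12 = -1200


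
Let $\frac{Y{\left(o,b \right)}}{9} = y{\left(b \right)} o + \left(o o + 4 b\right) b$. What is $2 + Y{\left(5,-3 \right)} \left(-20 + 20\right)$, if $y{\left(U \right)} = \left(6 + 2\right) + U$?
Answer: $2$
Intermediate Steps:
$y{\left(U \right)} = 8 + U$
$Y{\left(o,b \right)} = 9 b \left(o^{2} + 4 b\right) + 9 o \left(8 + b\right)$ ($Y{\left(o,b \right)} = 9 \left(\left(8 + b\right) o + \left(o o + 4 b\right) b\right) = 9 \left(o \left(8 + b\right) + \left(o^{2} + 4 b\right) b\right) = 9 \left(o \left(8 + b\right) + b \left(o^{2} + 4 b\right)\right) = 9 \left(b \left(o^{2} + 4 b\right) + o \left(8 + b\right)\right) = 9 b \left(o^{2} + 4 b\right) + 9 o \left(8 + b\right)$)
$2 + Y{\left(5,-3 \right)} \left(-20 + 20\right) = 2 + \left(36 \left(-3\right)^{2} + 9 \left(-3\right) 5^{2} + 9 \cdot 5 \left(8 - 3\right)\right) \left(-20 + 20\right) = 2 + \left(36 \cdot 9 + 9 \left(-3\right) 25 + 9 \cdot 5 \cdot 5\right) 0 = 2 + \left(324 - 675 + 225\right) 0 = 2 - 0 = 2 + 0 = 2$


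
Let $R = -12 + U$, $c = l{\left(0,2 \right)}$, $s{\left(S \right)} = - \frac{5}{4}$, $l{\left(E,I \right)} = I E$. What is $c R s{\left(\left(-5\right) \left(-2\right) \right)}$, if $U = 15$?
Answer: $0$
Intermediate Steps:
$l{\left(E,I \right)} = E I$
$s{\left(S \right)} = - \frac{5}{4}$ ($s{\left(S \right)} = \left(-5\right) \frac{1}{4} = - \frac{5}{4}$)
$c = 0$ ($c = 0 \cdot 2 = 0$)
$R = 3$ ($R = -12 + 15 = 3$)
$c R s{\left(\left(-5\right) \left(-2\right) \right)} = 0 \cdot 3 \left(- \frac{5}{4}\right) = 0 \left(- \frac{5}{4}\right) = 0$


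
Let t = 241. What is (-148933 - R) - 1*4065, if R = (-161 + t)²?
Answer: -159398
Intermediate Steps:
R = 6400 (R = (-161 + 241)² = 80² = 6400)
(-148933 - R) - 1*4065 = (-148933 - 1*6400) - 1*4065 = (-148933 - 6400) - 4065 = -155333 - 4065 = -159398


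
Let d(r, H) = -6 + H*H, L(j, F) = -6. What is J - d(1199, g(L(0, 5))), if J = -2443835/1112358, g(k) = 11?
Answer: -130365005/1112358 ≈ -117.20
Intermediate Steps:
d(r, H) = -6 + H²
J = -2443835/1112358 (J = -2443835*1/1112358 = -2443835/1112358 ≈ -2.1970)
J - d(1199, g(L(0, 5))) = -2443835/1112358 - (-6 + 11²) = -2443835/1112358 - (-6 + 121) = -2443835/1112358 - 1*115 = -2443835/1112358 - 115 = -130365005/1112358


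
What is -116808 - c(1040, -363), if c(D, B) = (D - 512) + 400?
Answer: -117736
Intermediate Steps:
c(D, B) = -112 + D (c(D, B) = (-512 + D) + 400 = -112 + D)
-116808 - c(1040, -363) = -116808 - (-112 + 1040) = -116808 - 1*928 = -116808 - 928 = -117736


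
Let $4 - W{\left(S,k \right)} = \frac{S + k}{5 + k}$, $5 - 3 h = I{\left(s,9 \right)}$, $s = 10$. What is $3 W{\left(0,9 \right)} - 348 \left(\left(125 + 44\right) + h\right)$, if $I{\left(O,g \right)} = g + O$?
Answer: $- \frac{800491}{14} \approx -57178.0$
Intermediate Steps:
$I{\left(O,g \right)} = O + g$
$h = - \frac{14}{3}$ ($h = \frac{5}{3} - \frac{10 + 9}{3} = \frac{5}{3} - \frac{19}{3} = - \frac{14}{3} \approx -4.6667$)
$W{\left(S,k \right)} = 4 - \frac{S + k}{5 + k}$
$3 W{\left(0,9 \right)} - 348 \left(\left(125 + 44\right) + h\right) = 3 \frac{20 - 0 + 3 \cdot 9}{5 + 9} - 348 \left(\left(125 + 44\right) - \frac{14}{3}\right) = 3 \frac{20 + 0 + 27}{14} - 348 \left(169 - \frac{14}{3}\right) = 3 \cdot \frac{1}{14} \cdot 47 - 57188 = 3 \cdot \frac{47}{14} - 57188 = \frac{141}{14} - 57188 = - \frac{800491}{14}$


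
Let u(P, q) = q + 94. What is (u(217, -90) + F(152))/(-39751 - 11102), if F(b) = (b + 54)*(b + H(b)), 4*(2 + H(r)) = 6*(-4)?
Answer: -29668/50853 ≈ -0.58341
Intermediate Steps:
H(r) = -8 (H(r) = -2 + (6*(-4))/4 = -2 + (¼)*(-24) = -2 - 6 = -8)
F(b) = (-8 + b)*(54 + b) (F(b) = (b + 54)*(b - 8) = (54 + b)*(-8 + b) = (-8 + b)*(54 + b))
u(P, q) = 94 + q
(u(217, -90) + F(152))/(-39751 - 11102) = ((94 - 90) + (-432 + 152² + 46*152))/(-39751 - 11102) = (4 + (-432 + 23104 + 6992))/(-50853) = (4 + 29664)*(-1/50853) = 29668*(-1/50853) = -29668/50853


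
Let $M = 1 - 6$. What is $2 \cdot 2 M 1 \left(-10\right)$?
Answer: $200$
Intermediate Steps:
$M = -5$ ($M = 1 - 6 = -5$)
$2 \cdot 2 M 1 \left(-10\right) = 2 \cdot 2 \left(-5\right) 1 \left(-10\right) = 4 \left(-5\right) 1 \left(-10\right) = \left(-20\right) 1 \left(-10\right) = \left(-20\right) \left(-10\right) = 200$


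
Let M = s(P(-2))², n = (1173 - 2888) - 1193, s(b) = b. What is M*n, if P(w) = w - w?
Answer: 0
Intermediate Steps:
P(w) = 0
n = -2908 (n = -1715 - 1193 = -2908)
M = 0 (M = 0² = 0)
M*n = 0*(-2908) = 0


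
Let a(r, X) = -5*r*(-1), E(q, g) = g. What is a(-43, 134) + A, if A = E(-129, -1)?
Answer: -216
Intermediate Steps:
A = -1
a(r, X) = 5*r
a(-43, 134) + A = 5*(-43) - 1 = -215 - 1 = -216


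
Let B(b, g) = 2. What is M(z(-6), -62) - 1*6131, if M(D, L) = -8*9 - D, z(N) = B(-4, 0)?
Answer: -6205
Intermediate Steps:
z(N) = 2
M(D, L) = -72 - D
M(z(-6), -62) - 1*6131 = (-72 - 1*2) - 1*6131 = (-72 - 2) - 6131 = -74 - 6131 = -6205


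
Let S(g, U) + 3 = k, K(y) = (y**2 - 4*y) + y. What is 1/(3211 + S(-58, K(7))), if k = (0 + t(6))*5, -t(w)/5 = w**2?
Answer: 1/2308 ≈ 0.00043328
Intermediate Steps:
t(w) = -5*w**2
K(y) = y**2 - 3*y
k = -900 (k = (0 - 5*6**2)*5 = (0 - 5*36)*5 = (0 - 180)*5 = -180*5 = -900)
S(g, U) = -903 (S(g, U) = -3 - 900 = -903)
1/(3211 + S(-58, K(7))) = 1/(3211 - 903) = 1/2308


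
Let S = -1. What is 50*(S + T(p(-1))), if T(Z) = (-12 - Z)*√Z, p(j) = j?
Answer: -50 - 550*I ≈ -50.0 - 550.0*I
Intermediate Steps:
T(Z) = √Z*(-12 - Z)
50*(S + T(p(-1))) = 50*(-1 + √(-1)*(-12 - 1*(-1))) = 50*(-1 + I*(-12 + 1)) = 50*(-1 + I*(-11)) = 50*(-1 - 11*I) = -50 - 550*I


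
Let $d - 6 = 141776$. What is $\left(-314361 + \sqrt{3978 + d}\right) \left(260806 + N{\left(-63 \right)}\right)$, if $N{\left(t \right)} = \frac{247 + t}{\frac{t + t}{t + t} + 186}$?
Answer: $- \frac{15331670781066}{187} + \frac{195083624 \sqrt{9110}}{187} \approx -8.1888 \cdot 10^{10}$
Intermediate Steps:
$d = 141782$ ($d = 6 + 141776 = 141782$)
$N{\left(t \right)} = \frac{247}{187} + \frac{t}{187}$ ($N{\left(t \right)} = \frac{247 + t}{\frac{2 t}{2 t} + 186} = \frac{247 + t}{2 t \frac{1}{2 t} + 186} = \frac{247 + t}{1 + 186} = \frac{247 + t}{187} = \left(247 + t\right) \frac{1}{187} = \frac{247}{187} + \frac{t}{187}$)
$\left(-314361 + \sqrt{3978 + d}\right) \left(260806 + N{\left(-63 \right)}\right) = \left(-314361 + \sqrt{3978 + 141782}\right) \left(260806 + \left(\frac{247}{187} + \frac{1}{187} \left(-63\right)\right)\right) = \left(-314361 + \sqrt{145760}\right) \left(260806 + \left(\frac{247}{187} - \frac{63}{187}\right)\right) = \left(-314361 + 4 \sqrt{9110}\right) \left(260806 + \frac{184}{187}\right) = \left(-314361 + 4 \sqrt{9110}\right) \frac{48770906}{187} = - \frac{15331670781066}{187} + \frac{195083624 \sqrt{9110}}{187}$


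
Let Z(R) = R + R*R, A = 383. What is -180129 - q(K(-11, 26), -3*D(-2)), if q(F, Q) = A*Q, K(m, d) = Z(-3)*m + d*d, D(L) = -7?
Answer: -188172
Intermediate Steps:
Z(R) = R + R²
K(m, d) = d² + 6*m (K(m, d) = (-3*(1 - 3))*m + d*d = (-3*(-2))*m + d² = 6*m + d² = d² + 6*m)
q(F, Q) = 383*Q
-180129 - q(K(-11, 26), -3*D(-2)) = -180129 - 383*(-3*(-7)) = -180129 - 383*21 = -180129 - 1*8043 = -180129 - 8043 = -188172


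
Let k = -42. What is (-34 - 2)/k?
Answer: 6/7 ≈ 0.85714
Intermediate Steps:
(-34 - 2)/k = (-34 - 2)/(-42) = -36*(-1/42) = 6/7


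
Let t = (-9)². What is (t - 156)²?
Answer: 5625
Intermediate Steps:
t = 81
(t - 156)² = (81 - 156)² = (-75)² = 5625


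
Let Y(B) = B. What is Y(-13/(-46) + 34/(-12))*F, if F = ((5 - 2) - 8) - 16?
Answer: 1232/23 ≈ 53.565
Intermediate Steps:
F = -21 (F = (3 - 8) - 16 = -5 - 16 = -21)
Y(-13/(-46) + 34/(-12))*F = (-13/(-46) + 34/(-12))*(-21) = (-13*(-1/46) + 34*(-1/12))*(-21) = (13/46 - 17/6)*(-21) = -176/69*(-21) = 1232/23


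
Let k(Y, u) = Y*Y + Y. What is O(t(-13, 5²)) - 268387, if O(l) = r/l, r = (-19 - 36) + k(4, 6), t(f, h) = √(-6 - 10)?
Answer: -268387 + 35*I/4 ≈ -2.6839e+5 + 8.75*I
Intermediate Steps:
k(Y, u) = Y + Y² (k(Y, u) = Y² + Y = Y + Y²)
t(f, h) = 4*I (t(f, h) = √(-16) = 4*I)
r = -35 (r = (-19 - 36) + 4*(1 + 4) = -55 + 4*5 = -55 + 20 = -35)
O(l) = -35/l
O(t(-13, 5²)) - 268387 = -35*(-I/4) - 268387 = -(-35)*I/4 - 268387 = 35*I/4 - 268387 = -268387 + 35*I/4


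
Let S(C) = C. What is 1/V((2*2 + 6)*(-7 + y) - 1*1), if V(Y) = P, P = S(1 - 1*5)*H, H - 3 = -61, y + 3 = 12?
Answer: 1/232 ≈ 0.0043103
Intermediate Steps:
y = 9 (y = -3 + 12 = 9)
H = -58 (H = 3 - 61 = -58)
P = 232 (P = (1 - 1*5)*(-58) = (1 - 5)*(-58) = -4*(-58) = 232)
V(Y) = 232
1/V((2*2 + 6)*(-7 + y) - 1*1) = 1/232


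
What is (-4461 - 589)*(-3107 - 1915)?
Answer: 25361100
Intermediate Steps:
(-4461 - 589)*(-3107 - 1915) = -5050*(-5022) = 25361100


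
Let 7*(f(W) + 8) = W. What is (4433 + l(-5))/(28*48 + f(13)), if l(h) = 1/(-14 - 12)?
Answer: 806799/243490 ≈ 3.3135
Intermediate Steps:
f(W) = -8 + W/7
l(h) = -1/26 (l(h) = 1/(-26) = -1/26)
(4433 + l(-5))/(28*48 + f(13)) = (4433 - 1/26)/(28*48 + (-8 + (⅐)*13)) = 115257/(26*(1344 + (-8 + 13/7))) = 115257/(26*(1344 - 43/7)) = 115257/(26*(9365/7)) = (115257/26)*(7/9365) = 806799/243490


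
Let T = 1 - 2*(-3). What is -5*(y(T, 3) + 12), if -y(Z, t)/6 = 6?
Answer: 120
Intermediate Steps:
T = 7 (T = 1 + 6 = 7)
y(Z, t) = -36 (y(Z, t) = -6*6 = -36)
-5*(y(T, 3) + 12) = -5*(-36 + 12) = -5*(-24) = 120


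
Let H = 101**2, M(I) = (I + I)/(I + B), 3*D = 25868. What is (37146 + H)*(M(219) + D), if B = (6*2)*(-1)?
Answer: 9392224390/23 ≈ 4.0836e+8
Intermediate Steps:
D = 25868/3 (D = (1/3)*25868 = 25868/3 ≈ 8622.7)
B = -12 (B = 12*(-1) = -12)
M(I) = 2*I/(-12 + I) (M(I) = (I + I)/(I - 12) = (2*I)/(-12 + I) = 2*I/(-12 + I))
H = 10201
(37146 + H)*(M(219) + D) = (37146 + 10201)*(2*219/(-12 + 219) + 25868/3) = 47347*(2*219/207 + 25868/3) = 47347*(2*219*(1/207) + 25868/3) = 47347*(146/69 + 25868/3) = 47347*(198370/23) = 9392224390/23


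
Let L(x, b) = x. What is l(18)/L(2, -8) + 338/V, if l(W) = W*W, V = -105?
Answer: 16672/105 ≈ 158.78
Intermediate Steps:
l(W) = W**2
l(18)/L(2, -8) + 338/V = 18**2/2 + 338/(-105) = 324*(1/2) + 338*(-1/105) = 162 - 338/105 = 16672/105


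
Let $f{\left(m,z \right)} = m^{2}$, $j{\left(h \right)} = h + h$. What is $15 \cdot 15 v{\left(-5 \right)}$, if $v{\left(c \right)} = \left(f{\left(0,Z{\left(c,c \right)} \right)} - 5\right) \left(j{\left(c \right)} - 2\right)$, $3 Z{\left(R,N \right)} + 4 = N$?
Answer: $13500$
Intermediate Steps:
$j{\left(h \right)} = 2 h$
$Z{\left(R,N \right)} = - \frac{4}{3} + \frac{N}{3}$
$v{\left(c \right)} = 10 - 10 c$ ($v{\left(c \right)} = \left(0^{2} - 5\right) \left(2 c - 2\right) = \left(0 - 5\right) \left(-2 + 2 c\right) = - 5 \left(-2 + 2 c\right) = 10 - 10 c$)
$15 \cdot 15 v{\left(-5 \right)} = 15 \cdot 15 \left(10 - -50\right) = 225 \left(10 + 50\right) = 225 \cdot 60 = 13500$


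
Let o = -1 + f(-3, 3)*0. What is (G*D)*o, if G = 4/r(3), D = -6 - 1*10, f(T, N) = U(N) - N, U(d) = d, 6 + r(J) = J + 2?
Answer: -64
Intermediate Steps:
r(J) = -4 + J (r(J) = -6 + (J + 2) = -6 + (2 + J) = -4 + J)
f(T, N) = 0 (f(T, N) = N - N = 0)
D = -16 (D = -6 - 10 = -16)
o = -1 (o = -1 + 0*0 = -1 + 0 = -1)
G = -4 (G = 4/(-4 + 3) = 4/(-1) = 4*(-1) = -4)
(G*D)*o = -4*(-16)*(-1) = 64*(-1) = -64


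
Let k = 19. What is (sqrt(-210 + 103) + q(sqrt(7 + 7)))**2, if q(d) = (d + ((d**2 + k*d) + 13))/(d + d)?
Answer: 337/56 + 135*sqrt(14)/7 + 20*I*sqrt(107) + 27*I*sqrt(1498)/14 ≈ 78.178 + 281.52*I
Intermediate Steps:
q(d) = (13 + d**2 + 20*d)/(2*d) (q(d) = (d + ((d**2 + 19*d) + 13))/(d + d) = (d + (13 + d**2 + 19*d))/((2*d)) = (13 + d**2 + 20*d)*(1/(2*d)) = (13 + d**2 + 20*d)/(2*d))
(sqrt(-210 + 103) + q(sqrt(7 + 7)))**2 = (sqrt(-210 + 103) + (13 + sqrt(7 + 7)*(20 + sqrt(7 + 7)))/(2*(sqrt(7 + 7))))**2 = (sqrt(-107) + (13 + sqrt(14)*(20 + sqrt(14)))/(2*(sqrt(14))))**2 = (I*sqrt(107) + (sqrt(14)/14)*(13 + sqrt(14)*(20 + sqrt(14)))/2)**2 = (I*sqrt(107) + sqrt(14)*(13 + sqrt(14)*(20 + sqrt(14)))/28)**2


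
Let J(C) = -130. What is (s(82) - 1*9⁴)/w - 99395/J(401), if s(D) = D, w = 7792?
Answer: 77364357/101296 ≈ 763.75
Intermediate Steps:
(s(82) - 1*9⁴)/w - 99395/J(401) = (82 - 1*9⁴)/7792 - 99395/(-130) = (82 - 1*6561)*(1/7792) - 99395*(-1/130) = (82 - 6561)*(1/7792) + 19879/26 = -6479*1/7792 + 19879/26 = -6479/7792 + 19879/26 = 77364357/101296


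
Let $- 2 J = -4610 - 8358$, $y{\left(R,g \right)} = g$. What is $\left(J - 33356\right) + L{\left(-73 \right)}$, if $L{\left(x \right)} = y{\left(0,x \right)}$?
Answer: $-26945$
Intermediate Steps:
$J = 6484$ ($J = - \frac{-4610 - 8358}{2} = \left(- \frac{1}{2}\right) \left(-12968\right) = 6484$)
$L{\left(x \right)} = x$
$\left(J - 33356\right) + L{\left(-73 \right)} = \left(6484 - 33356\right) - 73 = -26872 - 73 = -26945$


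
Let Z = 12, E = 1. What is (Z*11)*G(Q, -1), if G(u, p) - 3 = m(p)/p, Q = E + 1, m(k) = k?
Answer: 528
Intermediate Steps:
Q = 2 (Q = 1 + 1 = 2)
G(u, p) = 4 (G(u, p) = 3 + p/p = 3 + 1 = 4)
(Z*11)*G(Q, -1) = (12*11)*4 = 132*4 = 528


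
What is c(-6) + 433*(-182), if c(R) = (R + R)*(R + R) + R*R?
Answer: -78626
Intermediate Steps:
c(R) = 5*R² (c(R) = (2*R)*(2*R) + R² = 4*R² + R² = 5*R²)
c(-6) + 433*(-182) = 5*(-6)² + 433*(-182) = 5*36 - 78806 = 180 - 78806 = -78626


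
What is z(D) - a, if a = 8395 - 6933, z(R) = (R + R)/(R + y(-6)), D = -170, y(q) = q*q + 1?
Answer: -194106/133 ≈ -1459.4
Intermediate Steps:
y(q) = 1 + q² (y(q) = q² + 1 = 1 + q²)
z(R) = 2*R/(37 + R) (z(R) = (R + R)/(R + (1 + (-6)²)) = (2*R)/(R + (1 + 36)) = (2*R)/(R + 37) = (2*R)/(37 + R) = 2*R/(37 + R))
a = 1462
z(D) - a = 2*(-170)/(37 - 170) - 1*1462 = 2*(-170)/(-133) - 1462 = 2*(-170)*(-1/133) - 1462 = 340/133 - 1462 = -194106/133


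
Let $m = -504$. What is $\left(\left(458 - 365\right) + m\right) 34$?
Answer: $-13974$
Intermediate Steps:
$\left(\left(458 - 365\right) + m\right) 34 = \left(\left(458 - 365\right) - 504\right) 34 = \left(93 - 504\right) 34 = \left(-411\right) 34 = -13974$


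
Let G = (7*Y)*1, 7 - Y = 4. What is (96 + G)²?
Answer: 13689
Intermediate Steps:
Y = 3 (Y = 7 - 1*4 = 7 - 4 = 3)
G = 21 (G = (7*3)*1 = 21*1 = 21)
(96 + G)² = (96 + 21)² = 117² = 13689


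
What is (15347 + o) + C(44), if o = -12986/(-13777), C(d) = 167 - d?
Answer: 213143176/13777 ≈ 15471.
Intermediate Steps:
o = 12986/13777 (o = -12986*(-1/13777) = 12986/13777 ≈ 0.94258)
(15347 + o) + C(44) = (15347 + 12986/13777) + (167 - 1*44) = 211448605/13777 + (167 - 44) = 211448605/13777 + 123 = 213143176/13777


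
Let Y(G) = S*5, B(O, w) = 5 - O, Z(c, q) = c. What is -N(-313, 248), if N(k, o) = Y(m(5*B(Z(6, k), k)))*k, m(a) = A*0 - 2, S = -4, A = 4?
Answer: -6260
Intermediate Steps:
m(a) = -2 (m(a) = 4*0 - 2 = 0 - 2 = -2)
Y(G) = -20 (Y(G) = -4*5 = -20)
N(k, o) = -20*k
-N(-313, 248) = -(-20)*(-313) = -1*6260 = -6260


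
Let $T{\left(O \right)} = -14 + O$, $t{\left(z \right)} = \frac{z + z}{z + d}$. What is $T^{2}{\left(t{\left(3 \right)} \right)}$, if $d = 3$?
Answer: $169$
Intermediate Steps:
$t{\left(z \right)} = \frac{2 z}{3 + z}$ ($t{\left(z \right)} = \frac{z + z}{z + 3} = \frac{2 z}{3 + z}$)
$T^{2}{\left(t{\left(3 \right)} \right)} = \left(-14 + 2 \cdot 3 \frac{1}{3 + 3}\right)^{2} = \left(-14 + 2 \cdot 3 \cdot \frac{1}{6}\right)^{2} = \left(-14 + 1\right)^{2} = \left(-13\right)^{2} = 169$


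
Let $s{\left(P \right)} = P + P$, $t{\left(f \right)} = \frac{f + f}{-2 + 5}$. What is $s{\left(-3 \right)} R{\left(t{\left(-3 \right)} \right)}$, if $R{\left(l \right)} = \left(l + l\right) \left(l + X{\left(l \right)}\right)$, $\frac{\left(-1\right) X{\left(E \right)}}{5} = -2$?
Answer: $192$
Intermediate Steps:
$X{\left(E \right)} = 10$ ($X{\left(E \right)} = \left(-5\right) \left(-2\right) = 10$)
$t{\left(f \right)} = \frac{2 f}{3}$
$s{\left(P \right)} = 2 P$
$R{\left(l \right)} = 2 l \left(10 + l\right)$ ($R{\left(l \right)} = \left(l + l\right) \left(l + 10\right) = 2 l \left(10 + l\right)$)
$s{\left(-3 \right)} R{\left(t{\left(-3 \right)} \right)} = 2 \left(-3\right) 2 \cdot \frac{2}{3} \left(-3\right) \left(10 + \frac{2}{3} \left(-3\right)\right) = - 6 \cdot 2 \left(-2\right) \left(10 - 2\right) = - 6 \cdot 2 \left(-2\right) 8 = \left(-6\right) \left(-32\right) = 192$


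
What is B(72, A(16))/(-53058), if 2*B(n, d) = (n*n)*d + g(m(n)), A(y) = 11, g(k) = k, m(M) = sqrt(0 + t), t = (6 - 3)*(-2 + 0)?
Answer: -4752/8843 - I*sqrt(6)/106116 ≈ -0.53737 - 2.3083e-5*I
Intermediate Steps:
t = -6 (t = 3*(-2) = -6)
m(M) = I*sqrt(6) (m(M) = sqrt(0 - 6) = sqrt(-6) = I*sqrt(6))
B(n, d) = I*sqrt(6)/2 + d*n**2/2 (B(n, d) = ((n*n)*d + I*sqrt(6))/2 = (n**2*d + I*sqrt(6))/2 = (d*n**2 + I*sqrt(6))/2 = (I*sqrt(6) + d*n**2)/2 = I*sqrt(6)/2 + d*n**2/2)
B(72, A(16))/(-53058) = (I*sqrt(6)/2 + (1/2)*11*72**2)/(-53058) = (I*sqrt(6)/2 + (1/2)*11*5184)*(-1/53058) = (I*sqrt(6)/2 + 28512)*(-1/53058) = (28512 + I*sqrt(6)/2)*(-1/53058) = -4752/8843 - I*sqrt(6)/106116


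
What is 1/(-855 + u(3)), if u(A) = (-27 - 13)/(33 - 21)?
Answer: -3/2575 ≈ -0.0011650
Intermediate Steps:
u(A) = -10/3 (u(A) = -40/12 = -40*1/12 = -10/3)
1/(-855 + u(3)) = 1/(-855 - 10/3) = 1/(-2575/3) = -3/2575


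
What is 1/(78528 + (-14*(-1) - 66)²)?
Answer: 1/81232 ≈ 1.2310e-5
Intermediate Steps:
1/(78528 + (-14*(-1) - 66)²) = 1/(78528 + (14 - 66)²) = 1/(78528 + (-52)²) = 1/(78528 + 2704) = 1/81232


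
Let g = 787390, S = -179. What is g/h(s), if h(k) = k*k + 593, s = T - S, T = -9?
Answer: 787390/29493 ≈ 26.698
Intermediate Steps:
s = 170 (s = -9 - 1*(-179) = -9 + 179 = 170)
h(k) = 593 + k² (h(k) = k² + 593 = 593 + k²)
g/h(s) = 787390/(593 + 170²) = 787390/(593 + 28900) = 787390/29493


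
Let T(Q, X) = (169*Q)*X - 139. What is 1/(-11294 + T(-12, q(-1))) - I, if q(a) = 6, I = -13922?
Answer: 328573121/23601 ≈ 13922.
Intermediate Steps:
T(Q, X) = -139 + 169*Q*X (T(Q, X) = 169*Q*X - 139 = -139 + 169*Q*X)
1/(-11294 + T(-12, q(-1))) - I = 1/(-11294 + (-139 + 169*(-12)*6)) - 1*(-13922) = 1/(-11294 + (-139 - 12168)) + 13922 = 1/(-11294 - 12307) + 13922 = 1/(-23601) + 13922 = -1/23601 + 13922 = 328573121/23601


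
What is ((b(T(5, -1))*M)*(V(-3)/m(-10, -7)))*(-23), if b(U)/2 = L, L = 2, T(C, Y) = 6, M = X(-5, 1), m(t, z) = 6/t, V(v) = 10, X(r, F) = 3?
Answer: 4600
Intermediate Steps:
M = 3
b(U) = 4 (b(U) = 2*2 = 4)
((b(T(5, -1))*M)*(V(-3)/m(-10, -7)))*(-23) = ((4*3)*(10/((6/(-10)))))*(-23) = (12*(10/((6*(-1/10)))))*(-23) = (12*(10/(-3/5)))*(-23) = (12*(10*(-5/3)))*(-23) = (12*(-50/3))*(-23) = -200*(-23) = 4600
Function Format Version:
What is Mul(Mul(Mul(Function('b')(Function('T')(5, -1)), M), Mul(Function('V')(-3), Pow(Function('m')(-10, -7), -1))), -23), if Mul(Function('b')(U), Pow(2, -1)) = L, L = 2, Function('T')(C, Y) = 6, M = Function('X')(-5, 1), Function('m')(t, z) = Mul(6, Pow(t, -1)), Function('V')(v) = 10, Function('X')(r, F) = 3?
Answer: 4600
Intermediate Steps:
M = 3
Function('b')(U) = 4 (Function('b')(U) = Mul(2, 2) = 4)
Mul(Mul(Mul(Function('b')(Function('T')(5, -1)), M), Mul(Function('V')(-3), Pow(Function('m')(-10, -7), -1))), -23) = Mul(Mul(Mul(4, 3), Mul(10, Pow(Mul(6, Pow(-10, -1)), -1))), -23) = Mul(Mul(12, Mul(10, Pow(Mul(6, Rational(-1, 10)), -1))), -23) = Mul(Mul(12, Mul(10, Pow(Rational(-3, 5), -1))), -23) = Mul(Mul(12, Mul(10, Rational(-5, 3))), -23) = Mul(Mul(12, Rational(-50, 3)), -23) = Mul(-200, -23) = 4600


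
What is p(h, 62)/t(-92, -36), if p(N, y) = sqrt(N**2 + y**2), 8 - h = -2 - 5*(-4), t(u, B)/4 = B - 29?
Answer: -sqrt(986)/130 ≈ -0.24154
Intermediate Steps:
t(u, B) = -116 + 4*B (t(u, B) = 4*(B - 29) = 4*(-29 + B) = -116 + 4*B)
h = -10 (h = 8 - (-2 - 5*(-4)) = 8 - (-2 + 20) = 8 - 1*18 = 8 - 18 = -10)
p(h, 62)/t(-92, -36) = sqrt((-10)**2 + 62**2)/(-116 + 4*(-36)) = sqrt(100 + 3844)/(-116 - 144) = sqrt(3944)/(-260) = (2*sqrt(986))*(-1/260) = -sqrt(986)/130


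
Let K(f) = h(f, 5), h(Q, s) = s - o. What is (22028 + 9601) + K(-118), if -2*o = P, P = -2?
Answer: 31633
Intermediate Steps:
o = 1 (o = -½*(-2) = 1)
h(Q, s) = -1 + s (h(Q, s) = s - 1*1 = s - 1 = -1 + s)
K(f) = 4 (K(f) = -1 + 5 = 4)
(22028 + 9601) + K(-118) = (22028 + 9601) + 4 = 31629 + 4 = 31633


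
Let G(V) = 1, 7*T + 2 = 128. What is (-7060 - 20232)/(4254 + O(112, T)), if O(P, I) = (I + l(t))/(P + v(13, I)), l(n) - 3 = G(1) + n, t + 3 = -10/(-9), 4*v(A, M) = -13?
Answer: -53424090/8327567 ≈ -6.4153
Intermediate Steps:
v(A, M) = -13/4 (v(A, M) = (1/4)*(-13) = -13/4)
t = -17/9 (t = -3 - 10/(-9) = -3 - 10*(-1/9) = -3 + 10/9 = -17/9 ≈ -1.8889)
T = 18 (T = -2/7 + (1/7)*128 = -2/7 + 128/7 = 18)
l(n) = 4 + n (l(n) = 3 + (1 + n) = 4 + n)
O(P, I) = (19/9 + I)/(-13/4 + P) (O(P, I) = (I + (4 - 17/9))/(P - 13/4) = (I + 19/9)/(-13/4 + P) = (19/9 + I)/(-13/4 + P))
(-7060 - 20232)/(4254 + O(112, T)) = (-7060 - 20232)/(4254 + 4*(19 + 9*18)/(9*(-13 + 4*112))) = -27292/(4254 + 4*(19 + 162)/(9*(-13 + 448))) = -27292/(4254 + (4/9)*181/435) = -27292/(4254 + (4/9)*(1/435)*181) = -27292/(4254 + 724/3915) = -27292/16655134/3915 = -27292*3915/16655134 = -53424090/8327567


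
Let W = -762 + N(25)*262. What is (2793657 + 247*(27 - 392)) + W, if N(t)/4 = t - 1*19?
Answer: 2709028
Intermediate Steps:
N(t) = -76 + 4*t (N(t) = 4*(t - 1*19) = 4*(t - 19) = 4*(-19 + t) = -76 + 4*t)
W = 5526 (W = -762 + (-76 + 4*25)*262 = -762 + (-76 + 100)*262 = -762 + 24*262 = -762 + 6288 = 5526)
(2793657 + 247*(27 - 392)) + W = (2793657 + 247*(27 - 392)) + 5526 = (2793657 + 247*(-365)) + 5526 = (2793657 - 90155) + 5526 = 2703502 + 5526 = 2709028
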